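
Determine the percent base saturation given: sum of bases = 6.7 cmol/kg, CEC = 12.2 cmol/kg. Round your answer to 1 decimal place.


Step 1: BS = 100 * (sum of bases) / CEC
Step 2: BS = 100 * 6.7 / 12.2
Step 3: BS = 54.9%

54.9


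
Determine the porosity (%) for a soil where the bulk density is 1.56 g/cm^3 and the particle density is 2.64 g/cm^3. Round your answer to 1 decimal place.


Step 1: Formula: n = 100 * (1 - BD / PD)
Step 2: n = 100 * (1 - 1.56 / 2.64)
Step 3: n = 100 * (1 - 0.59091)
Step 4: n = 40.9%

40.9


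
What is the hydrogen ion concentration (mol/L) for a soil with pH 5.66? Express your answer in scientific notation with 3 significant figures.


Step 1: [H+] = 10^(-pH)
Step 2: [H+] = 10^(-5.66)
Step 3: [H+] = 2.19e-06 mol/L

2.19e-06


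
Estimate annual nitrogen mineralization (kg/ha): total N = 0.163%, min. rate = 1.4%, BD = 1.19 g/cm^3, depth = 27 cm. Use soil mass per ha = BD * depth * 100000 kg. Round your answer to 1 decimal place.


Step 1: Soil mass per ha = BD * depth * 100000 = 1.19 * 27 * 100000 = 3213000 kg
Step 2: Total N pool = soil mass * N%/100 = 3213000 * 0.163/100 = 5237.19 kg/ha
Step 3: N mineralized = N pool * rate%/100 = 5237.19 * 1.4/100 = 73.3 kg/ha/yr

73.3


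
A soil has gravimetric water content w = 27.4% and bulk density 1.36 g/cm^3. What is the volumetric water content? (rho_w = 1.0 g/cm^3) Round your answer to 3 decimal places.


Step 1: theta = (w / 100) * BD / rho_w
Step 2: theta = (27.4 / 100) * 1.36 / 1.0
Step 3: theta = 0.274 * 1.36
Step 4: theta = 0.373

0.373


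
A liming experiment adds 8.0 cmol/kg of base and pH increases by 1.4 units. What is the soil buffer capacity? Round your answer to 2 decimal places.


Step 1: BC = change in base / change in pH
Step 2: BC = 8.0 / 1.4
Step 3: BC = 5.71 cmol/(kg*pH unit)

5.71


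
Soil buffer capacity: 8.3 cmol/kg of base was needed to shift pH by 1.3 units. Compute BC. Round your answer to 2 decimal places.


Step 1: BC = change in base / change in pH
Step 2: BC = 8.3 / 1.3
Step 3: BC = 6.38 cmol/(kg*pH unit)

6.38


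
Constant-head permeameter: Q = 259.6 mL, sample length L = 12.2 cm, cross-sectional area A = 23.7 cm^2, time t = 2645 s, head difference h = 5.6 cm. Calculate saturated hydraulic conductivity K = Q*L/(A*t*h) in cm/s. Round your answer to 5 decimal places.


Step 1: K = Q * L / (A * t * h)
Step 2: Numerator = 259.6 * 12.2 = 3167.12
Step 3: Denominator = 23.7 * 2645 * 5.6 = 351044.4
Step 4: K = 3167.12 / 351044.4 = 0.00902 cm/s

0.00902


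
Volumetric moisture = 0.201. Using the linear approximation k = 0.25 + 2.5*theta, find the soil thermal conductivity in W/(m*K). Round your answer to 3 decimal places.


Step 1: k = 0.25 + 2.5 * theta
Step 2: k = 0.25 + 2.5 * 0.201
Step 3: k = 0.25 + 0.503
Step 4: k = 0.753 W/(m*K)

0.753


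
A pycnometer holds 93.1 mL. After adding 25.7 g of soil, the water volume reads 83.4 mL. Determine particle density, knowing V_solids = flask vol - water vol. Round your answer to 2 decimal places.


Step 1: Volume of solids = flask volume - water volume with soil
Step 2: V_solids = 93.1 - 83.4 = 9.7 mL
Step 3: Particle density = mass / V_solids = 25.7 / 9.7 = 2.65 g/cm^3

2.65


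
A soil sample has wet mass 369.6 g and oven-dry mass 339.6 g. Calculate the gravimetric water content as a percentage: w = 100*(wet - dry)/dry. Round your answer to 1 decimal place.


Step 1: Water mass = wet - dry = 369.6 - 339.6 = 30.0 g
Step 2: w = 100 * water mass / dry mass
Step 3: w = 100 * 30.0 / 339.6 = 8.8%

8.8


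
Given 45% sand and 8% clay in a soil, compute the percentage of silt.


Step 1: sand + silt + clay = 100%
Step 2: silt = 100 - sand - clay
Step 3: silt = 100 - 45 - 8
Step 4: silt = 47%

47


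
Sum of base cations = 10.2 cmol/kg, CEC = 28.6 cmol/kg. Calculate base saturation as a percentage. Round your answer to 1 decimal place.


Step 1: BS = 100 * (sum of bases) / CEC
Step 2: BS = 100 * 10.2 / 28.6
Step 3: BS = 35.7%

35.7


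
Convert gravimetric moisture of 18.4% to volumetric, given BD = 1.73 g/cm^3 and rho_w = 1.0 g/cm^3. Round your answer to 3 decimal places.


Step 1: theta = (w / 100) * BD / rho_w
Step 2: theta = (18.4 / 100) * 1.73 / 1.0
Step 3: theta = 0.184 * 1.73
Step 4: theta = 0.318

0.318


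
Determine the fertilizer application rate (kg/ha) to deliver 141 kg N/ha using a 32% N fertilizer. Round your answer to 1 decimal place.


Step 1: Fertilizer rate = target N / (N content / 100)
Step 2: Rate = 141 / (32 / 100)
Step 3: Rate = 141 / 0.32
Step 4: Rate = 440.6 kg/ha

440.6


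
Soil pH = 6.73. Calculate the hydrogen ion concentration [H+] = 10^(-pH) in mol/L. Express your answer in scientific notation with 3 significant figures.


Step 1: [H+] = 10^(-pH)
Step 2: [H+] = 10^(-6.73)
Step 3: [H+] = 1.86e-07 mol/L

1.86e-07


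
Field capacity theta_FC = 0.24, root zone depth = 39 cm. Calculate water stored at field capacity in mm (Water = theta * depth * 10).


Step 1: Water (mm) = theta_FC * depth (cm) * 10
Step 2: Water = 0.24 * 39 * 10
Step 3: Water = 93.6 mm

93.6


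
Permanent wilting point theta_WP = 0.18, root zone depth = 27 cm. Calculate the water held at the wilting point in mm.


Step 1: Water (mm) = theta_WP * depth * 10
Step 2: Water = 0.18 * 27 * 10
Step 3: Water = 48.6 mm

48.6


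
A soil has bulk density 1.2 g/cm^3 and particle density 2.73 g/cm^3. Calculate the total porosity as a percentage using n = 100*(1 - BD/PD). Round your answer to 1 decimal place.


Step 1: Formula: n = 100 * (1 - BD / PD)
Step 2: n = 100 * (1 - 1.2 / 2.73)
Step 3: n = 100 * (1 - 0.43956)
Step 4: n = 56.0%

56.0


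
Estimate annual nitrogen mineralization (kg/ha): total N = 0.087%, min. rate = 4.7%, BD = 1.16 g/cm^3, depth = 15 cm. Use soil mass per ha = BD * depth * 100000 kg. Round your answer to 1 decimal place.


Step 1: Soil mass per ha = BD * depth * 100000 = 1.16 * 15 * 100000 = 1740000 kg
Step 2: Total N pool = soil mass * N%/100 = 1740000 * 0.087/100 = 1513.8 kg/ha
Step 3: N mineralized = N pool * rate%/100 = 1513.8 * 4.7/100 = 71.1 kg/ha/yr

71.1


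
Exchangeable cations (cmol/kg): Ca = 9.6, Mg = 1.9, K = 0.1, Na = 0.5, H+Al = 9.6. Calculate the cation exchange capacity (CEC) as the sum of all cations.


Step 1: CEC = Ca + Mg + K + Na + (H+Al)
Step 2: CEC = 9.6 + 1.9 + 0.1 + 0.5 + 9.6
Step 3: CEC = 21.7 cmol/kg

21.7


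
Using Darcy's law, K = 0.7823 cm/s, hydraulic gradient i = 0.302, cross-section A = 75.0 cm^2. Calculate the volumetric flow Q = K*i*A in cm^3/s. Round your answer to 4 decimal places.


Step 1: Apply Darcy's law: Q = K * i * A
Step 2: Q = 0.7823 * 0.302 * 75.0
Step 3: Q = 17.7191 cm^3/s

17.7191


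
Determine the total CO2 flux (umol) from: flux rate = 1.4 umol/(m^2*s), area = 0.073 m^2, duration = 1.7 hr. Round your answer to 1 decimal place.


Step 1: Convert time to seconds: 1.7 hr * 3600 = 6120.0 s
Step 2: Total = flux * area * time_s
Step 3: Total = 1.4 * 0.073 * 6120.0
Step 4: Total = 625.5 umol

625.5


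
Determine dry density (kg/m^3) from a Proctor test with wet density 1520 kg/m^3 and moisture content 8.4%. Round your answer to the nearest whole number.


Step 1: Dry density = wet density / (1 + w/100)
Step 2: Dry density = 1520 / (1 + 8.4/100)
Step 3: Dry density = 1520 / 1.084
Step 4: Dry density = 1402 kg/m^3

1402


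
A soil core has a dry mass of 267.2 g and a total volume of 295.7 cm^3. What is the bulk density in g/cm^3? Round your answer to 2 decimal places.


Step 1: Identify the formula: BD = dry mass / volume
Step 2: Substitute values: BD = 267.2 / 295.7
Step 3: BD = 0.9 g/cm^3

0.9


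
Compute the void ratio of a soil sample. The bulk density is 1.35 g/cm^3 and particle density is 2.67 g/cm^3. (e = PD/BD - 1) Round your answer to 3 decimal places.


Step 1: e = PD / BD - 1
Step 2: e = 2.67 / 1.35 - 1
Step 3: e = 1.97778 - 1
Step 4: e = 0.978

0.978


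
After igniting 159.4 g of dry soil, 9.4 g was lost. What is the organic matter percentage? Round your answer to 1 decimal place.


Step 1: OM% = 100 * LOI / sample mass
Step 2: OM = 100 * 9.4 / 159.4
Step 3: OM = 5.9%

5.9


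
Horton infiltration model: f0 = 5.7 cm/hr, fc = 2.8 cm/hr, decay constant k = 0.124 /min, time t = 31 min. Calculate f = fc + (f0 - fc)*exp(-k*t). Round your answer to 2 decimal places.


Step 1: f = fc + (f0 - fc) * exp(-k * t)
Step 2: exp(-0.124 * 31) = 0.021408
Step 3: f = 2.8 + (5.7 - 2.8) * 0.021408
Step 4: f = 2.8 + 2.9 * 0.021408
Step 5: f = 2.86 cm/hr

2.86


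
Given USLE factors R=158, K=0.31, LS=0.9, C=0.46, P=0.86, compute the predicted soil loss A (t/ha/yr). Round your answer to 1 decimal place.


Step 1: A = R * K * LS * C * P
Step 2: R * K = 158 * 0.31 = 48.98
Step 3: (R*K) * LS = 48.98 * 0.9 = 44.082
Step 4: * C * P = 44.082 * 0.46 * 0.86 = 17.4
Step 5: A = 17.4 t/(ha*yr)

17.4


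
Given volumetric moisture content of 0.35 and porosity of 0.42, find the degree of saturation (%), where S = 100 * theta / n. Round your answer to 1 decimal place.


Step 1: S = 100 * theta_v / n
Step 2: S = 100 * 0.35 / 0.42
Step 3: S = 83.3%

83.3


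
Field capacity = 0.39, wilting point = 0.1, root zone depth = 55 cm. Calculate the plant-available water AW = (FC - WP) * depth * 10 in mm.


Step 1: Available water = (FC - WP) * depth * 10
Step 2: AW = (0.39 - 0.1) * 55 * 10
Step 3: AW = 0.29 * 55 * 10
Step 4: AW = 159.5 mm

159.5


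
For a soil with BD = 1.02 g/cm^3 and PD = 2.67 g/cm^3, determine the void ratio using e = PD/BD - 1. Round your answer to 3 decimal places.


Step 1: e = PD / BD - 1
Step 2: e = 2.67 / 1.02 - 1
Step 3: e = 2.61765 - 1
Step 4: e = 1.618

1.618


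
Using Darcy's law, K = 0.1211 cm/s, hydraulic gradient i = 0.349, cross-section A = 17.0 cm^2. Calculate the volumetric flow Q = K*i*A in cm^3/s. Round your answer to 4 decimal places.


Step 1: Apply Darcy's law: Q = K * i * A
Step 2: Q = 0.1211 * 0.349 * 17.0
Step 3: Q = 0.7185 cm^3/s

0.7185


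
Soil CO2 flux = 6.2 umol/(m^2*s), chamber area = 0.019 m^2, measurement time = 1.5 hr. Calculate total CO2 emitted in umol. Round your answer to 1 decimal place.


Step 1: Convert time to seconds: 1.5 hr * 3600 = 5400.0 s
Step 2: Total = flux * area * time_s
Step 3: Total = 6.2 * 0.019 * 5400.0
Step 4: Total = 636.1 umol

636.1


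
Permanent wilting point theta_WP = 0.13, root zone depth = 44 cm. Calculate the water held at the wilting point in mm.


Step 1: Water (mm) = theta_WP * depth * 10
Step 2: Water = 0.13 * 44 * 10
Step 3: Water = 57.2 mm

57.2


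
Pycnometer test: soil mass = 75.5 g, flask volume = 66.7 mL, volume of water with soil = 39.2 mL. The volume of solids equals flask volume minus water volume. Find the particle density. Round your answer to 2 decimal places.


Step 1: Volume of solids = flask volume - water volume with soil
Step 2: V_solids = 66.7 - 39.2 = 27.5 mL
Step 3: Particle density = mass / V_solids = 75.5 / 27.5 = 2.75 g/cm^3

2.75


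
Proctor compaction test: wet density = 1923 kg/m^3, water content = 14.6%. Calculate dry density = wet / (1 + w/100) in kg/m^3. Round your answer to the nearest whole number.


Step 1: Dry density = wet density / (1 + w/100)
Step 2: Dry density = 1923 / (1 + 14.6/100)
Step 3: Dry density = 1923 / 1.146
Step 4: Dry density = 1678 kg/m^3

1678


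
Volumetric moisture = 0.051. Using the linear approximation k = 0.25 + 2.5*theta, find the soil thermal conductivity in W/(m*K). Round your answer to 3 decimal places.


Step 1: k = 0.25 + 2.5 * theta
Step 2: k = 0.25 + 2.5 * 0.051
Step 3: k = 0.25 + 0.128
Step 4: k = 0.378 W/(m*K)

0.378


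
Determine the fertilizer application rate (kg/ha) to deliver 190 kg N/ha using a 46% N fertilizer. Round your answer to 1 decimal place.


Step 1: Fertilizer rate = target N / (N content / 100)
Step 2: Rate = 190 / (46 / 100)
Step 3: Rate = 190 / 0.46
Step 4: Rate = 413.0 kg/ha

413.0


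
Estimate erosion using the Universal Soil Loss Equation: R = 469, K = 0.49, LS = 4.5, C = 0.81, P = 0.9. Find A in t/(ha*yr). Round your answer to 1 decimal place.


Step 1: A = R * K * LS * C * P
Step 2: R * K = 469 * 0.49 = 229.81
Step 3: (R*K) * LS = 229.81 * 4.5 = 1034.145
Step 4: * C * P = 1034.145 * 0.81 * 0.9 = 753.9
Step 5: A = 753.9 t/(ha*yr)

753.9


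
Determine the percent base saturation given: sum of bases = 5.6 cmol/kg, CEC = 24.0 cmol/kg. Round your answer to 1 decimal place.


Step 1: BS = 100 * (sum of bases) / CEC
Step 2: BS = 100 * 5.6 / 24.0
Step 3: BS = 23.3%

23.3


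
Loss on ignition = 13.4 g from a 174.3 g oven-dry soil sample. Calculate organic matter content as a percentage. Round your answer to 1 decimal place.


Step 1: OM% = 100 * LOI / sample mass
Step 2: OM = 100 * 13.4 / 174.3
Step 3: OM = 7.7%

7.7


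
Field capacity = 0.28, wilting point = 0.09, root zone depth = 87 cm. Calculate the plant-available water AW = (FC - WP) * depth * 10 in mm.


Step 1: Available water = (FC - WP) * depth * 10
Step 2: AW = (0.28 - 0.09) * 87 * 10
Step 3: AW = 0.19 * 87 * 10
Step 4: AW = 165.3 mm

165.3


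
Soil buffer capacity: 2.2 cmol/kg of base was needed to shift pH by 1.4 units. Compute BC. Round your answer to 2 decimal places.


Step 1: BC = change in base / change in pH
Step 2: BC = 2.2 / 1.4
Step 3: BC = 1.57 cmol/(kg*pH unit)

1.57


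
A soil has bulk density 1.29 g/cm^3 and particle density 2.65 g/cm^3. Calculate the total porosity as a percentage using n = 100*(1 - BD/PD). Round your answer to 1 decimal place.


Step 1: Formula: n = 100 * (1 - BD / PD)
Step 2: n = 100 * (1 - 1.29 / 2.65)
Step 3: n = 100 * (1 - 0.48679)
Step 4: n = 51.3%

51.3


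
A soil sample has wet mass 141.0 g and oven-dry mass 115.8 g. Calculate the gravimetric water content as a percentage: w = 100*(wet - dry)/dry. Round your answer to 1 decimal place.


Step 1: Water mass = wet - dry = 141.0 - 115.8 = 25.2 g
Step 2: w = 100 * water mass / dry mass
Step 3: w = 100 * 25.2 / 115.8 = 21.8%

21.8


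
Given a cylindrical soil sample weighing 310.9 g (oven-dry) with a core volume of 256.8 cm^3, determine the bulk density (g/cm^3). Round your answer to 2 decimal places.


Step 1: Identify the formula: BD = dry mass / volume
Step 2: Substitute values: BD = 310.9 / 256.8
Step 3: BD = 1.21 g/cm^3

1.21


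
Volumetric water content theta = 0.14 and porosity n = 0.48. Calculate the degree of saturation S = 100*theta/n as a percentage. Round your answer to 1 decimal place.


Step 1: S = 100 * theta_v / n
Step 2: S = 100 * 0.14 / 0.48
Step 3: S = 29.2%

29.2


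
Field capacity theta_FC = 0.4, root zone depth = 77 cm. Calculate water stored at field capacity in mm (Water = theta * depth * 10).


Step 1: Water (mm) = theta_FC * depth (cm) * 10
Step 2: Water = 0.4 * 77 * 10
Step 3: Water = 308.0 mm

308.0


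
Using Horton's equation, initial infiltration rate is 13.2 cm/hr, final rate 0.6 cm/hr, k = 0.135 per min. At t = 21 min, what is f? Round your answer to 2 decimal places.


Step 1: f = fc + (f0 - fc) * exp(-k * t)
Step 2: exp(-0.135 * 21) = 0.058719
Step 3: f = 0.6 + (13.2 - 0.6) * 0.058719
Step 4: f = 0.6 + 12.6 * 0.058719
Step 5: f = 1.34 cm/hr

1.34


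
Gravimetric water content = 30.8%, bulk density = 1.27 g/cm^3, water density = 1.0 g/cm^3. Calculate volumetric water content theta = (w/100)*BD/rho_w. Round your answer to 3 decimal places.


Step 1: theta = (w / 100) * BD / rho_w
Step 2: theta = (30.8 / 100) * 1.27 / 1.0
Step 3: theta = 0.308 * 1.27
Step 4: theta = 0.391

0.391


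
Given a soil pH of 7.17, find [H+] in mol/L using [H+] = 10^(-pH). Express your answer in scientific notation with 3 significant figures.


Step 1: [H+] = 10^(-pH)
Step 2: [H+] = 10^(-7.17)
Step 3: [H+] = 6.76e-08 mol/L

6.76e-08


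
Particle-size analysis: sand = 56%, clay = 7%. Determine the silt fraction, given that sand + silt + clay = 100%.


Step 1: sand + silt + clay = 100%
Step 2: silt = 100 - sand - clay
Step 3: silt = 100 - 56 - 7
Step 4: silt = 37%

37


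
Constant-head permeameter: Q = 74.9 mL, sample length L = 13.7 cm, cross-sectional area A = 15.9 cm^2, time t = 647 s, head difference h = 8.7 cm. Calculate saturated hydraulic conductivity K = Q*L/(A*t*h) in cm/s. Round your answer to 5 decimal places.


Step 1: K = Q * L / (A * t * h)
Step 2: Numerator = 74.9 * 13.7 = 1026.13
Step 3: Denominator = 15.9 * 647 * 8.7 = 89499.51
Step 4: K = 1026.13 / 89499.51 = 0.01147 cm/s

0.01147


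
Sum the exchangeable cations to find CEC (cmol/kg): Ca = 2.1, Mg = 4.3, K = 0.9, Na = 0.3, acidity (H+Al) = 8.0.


Step 1: CEC = Ca + Mg + K + Na + (H+Al)
Step 2: CEC = 2.1 + 4.3 + 0.9 + 0.3 + 8.0
Step 3: CEC = 15.6 cmol/kg

15.6


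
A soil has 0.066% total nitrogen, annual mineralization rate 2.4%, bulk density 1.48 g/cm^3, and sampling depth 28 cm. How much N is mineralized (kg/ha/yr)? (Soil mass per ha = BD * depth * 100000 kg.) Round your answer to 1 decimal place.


Step 1: Soil mass per ha = BD * depth * 100000 = 1.48 * 28 * 100000 = 4144000 kg
Step 2: Total N pool = soil mass * N%/100 = 4144000 * 0.066/100 = 2735.04 kg/ha
Step 3: N mineralized = N pool * rate%/100 = 2735.04 * 2.4/100 = 65.6 kg/ha/yr

65.6


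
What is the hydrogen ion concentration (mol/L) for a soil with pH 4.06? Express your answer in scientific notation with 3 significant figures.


Step 1: [H+] = 10^(-pH)
Step 2: [H+] = 10^(-4.06)
Step 3: [H+] = 8.71e-05 mol/L

8.71e-05


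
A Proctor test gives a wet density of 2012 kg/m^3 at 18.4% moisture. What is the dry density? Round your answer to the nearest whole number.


Step 1: Dry density = wet density / (1 + w/100)
Step 2: Dry density = 2012 / (1 + 18.4/100)
Step 3: Dry density = 2012 / 1.184
Step 4: Dry density = 1699 kg/m^3

1699


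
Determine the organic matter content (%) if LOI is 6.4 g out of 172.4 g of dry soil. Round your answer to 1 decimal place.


Step 1: OM% = 100 * LOI / sample mass
Step 2: OM = 100 * 6.4 / 172.4
Step 3: OM = 3.7%

3.7


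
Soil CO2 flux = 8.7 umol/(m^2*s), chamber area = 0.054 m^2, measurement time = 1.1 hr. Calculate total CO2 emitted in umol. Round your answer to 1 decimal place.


Step 1: Convert time to seconds: 1.1 hr * 3600 = 3960.0 s
Step 2: Total = flux * area * time_s
Step 3: Total = 8.7 * 0.054 * 3960.0
Step 4: Total = 1860.4 umol

1860.4


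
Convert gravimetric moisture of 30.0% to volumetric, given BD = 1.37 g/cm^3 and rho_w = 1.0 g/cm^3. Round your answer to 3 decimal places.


Step 1: theta = (w / 100) * BD / rho_w
Step 2: theta = (30.0 / 100) * 1.37 / 1.0
Step 3: theta = 0.3 * 1.37
Step 4: theta = 0.411

0.411


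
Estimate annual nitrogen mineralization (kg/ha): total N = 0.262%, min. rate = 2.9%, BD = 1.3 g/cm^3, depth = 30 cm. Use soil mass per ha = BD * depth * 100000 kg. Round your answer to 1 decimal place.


Step 1: Soil mass per ha = BD * depth * 100000 = 1.3 * 30 * 100000 = 3900000 kg
Step 2: Total N pool = soil mass * N%/100 = 3900000 * 0.262/100 = 10218.0 kg/ha
Step 3: N mineralized = N pool * rate%/100 = 10218.0 * 2.9/100 = 296.3 kg/ha/yr

296.3


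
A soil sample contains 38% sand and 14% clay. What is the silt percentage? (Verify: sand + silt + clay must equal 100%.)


Step 1: sand + silt + clay = 100%
Step 2: silt = 100 - sand - clay
Step 3: silt = 100 - 38 - 14
Step 4: silt = 48%

48


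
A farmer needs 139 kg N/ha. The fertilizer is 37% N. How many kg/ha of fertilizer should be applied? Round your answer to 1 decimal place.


Step 1: Fertilizer rate = target N / (N content / 100)
Step 2: Rate = 139 / (37 / 100)
Step 3: Rate = 139 / 0.37
Step 4: Rate = 375.7 kg/ha

375.7


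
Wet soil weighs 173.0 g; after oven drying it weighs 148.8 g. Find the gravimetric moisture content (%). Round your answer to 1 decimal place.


Step 1: Water mass = wet - dry = 173.0 - 148.8 = 24.2 g
Step 2: w = 100 * water mass / dry mass
Step 3: w = 100 * 24.2 / 148.8 = 16.3%

16.3


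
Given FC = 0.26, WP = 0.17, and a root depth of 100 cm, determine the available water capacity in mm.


Step 1: Available water = (FC - WP) * depth * 10
Step 2: AW = (0.26 - 0.17) * 100 * 10
Step 3: AW = 0.09 * 100 * 10
Step 4: AW = 90.0 mm

90.0


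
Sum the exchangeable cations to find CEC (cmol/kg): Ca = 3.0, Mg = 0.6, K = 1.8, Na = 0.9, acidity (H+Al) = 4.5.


Step 1: CEC = Ca + Mg + K + Na + (H+Al)
Step 2: CEC = 3.0 + 0.6 + 1.8 + 0.9 + 4.5
Step 3: CEC = 10.8 cmol/kg

10.8


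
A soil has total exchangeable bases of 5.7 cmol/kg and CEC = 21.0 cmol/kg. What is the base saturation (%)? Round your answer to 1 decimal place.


Step 1: BS = 100 * (sum of bases) / CEC
Step 2: BS = 100 * 5.7 / 21.0
Step 3: BS = 27.1%

27.1


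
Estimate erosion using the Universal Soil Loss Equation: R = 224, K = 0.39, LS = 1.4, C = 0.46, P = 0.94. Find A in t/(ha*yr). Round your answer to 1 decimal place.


Step 1: A = R * K * LS * C * P
Step 2: R * K = 224 * 0.39 = 87.36
Step 3: (R*K) * LS = 87.36 * 1.4 = 122.304
Step 4: * C * P = 122.304 * 0.46 * 0.94 = 52.9
Step 5: A = 52.9 t/(ha*yr)

52.9


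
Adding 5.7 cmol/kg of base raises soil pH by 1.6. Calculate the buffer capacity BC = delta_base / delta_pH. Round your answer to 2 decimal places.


Step 1: BC = change in base / change in pH
Step 2: BC = 5.7 / 1.6
Step 3: BC = 3.56 cmol/(kg*pH unit)

3.56


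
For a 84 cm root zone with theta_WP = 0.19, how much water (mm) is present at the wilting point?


Step 1: Water (mm) = theta_WP * depth * 10
Step 2: Water = 0.19 * 84 * 10
Step 3: Water = 159.6 mm

159.6


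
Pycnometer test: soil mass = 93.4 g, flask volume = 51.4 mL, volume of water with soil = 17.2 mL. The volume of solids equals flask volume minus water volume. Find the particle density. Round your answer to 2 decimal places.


Step 1: Volume of solids = flask volume - water volume with soil
Step 2: V_solids = 51.4 - 17.2 = 34.2 mL
Step 3: Particle density = mass / V_solids = 93.4 / 34.2 = 2.73 g/cm^3

2.73


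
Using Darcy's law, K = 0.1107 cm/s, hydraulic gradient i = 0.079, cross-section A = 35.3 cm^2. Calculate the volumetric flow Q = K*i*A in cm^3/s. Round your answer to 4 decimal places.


Step 1: Apply Darcy's law: Q = K * i * A
Step 2: Q = 0.1107 * 0.079 * 35.3
Step 3: Q = 0.3087 cm^3/s

0.3087


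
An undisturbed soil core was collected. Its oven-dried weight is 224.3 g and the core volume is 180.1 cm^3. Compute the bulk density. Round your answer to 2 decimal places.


Step 1: Identify the formula: BD = dry mass / volume
Step 2: Substitute values: BD = 224.3 / 180.1
Step 3: BD = 1.25 g/cm^3

1.25


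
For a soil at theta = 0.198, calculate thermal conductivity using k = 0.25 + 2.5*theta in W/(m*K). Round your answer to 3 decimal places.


Step 1: k = 0.25 + 2.5 * theta
Step 2: k = 0.25 + 2.5 * 0.198
Step 3: k = 0.25 + 0.495
Step 4: k = 0.745 W/(m*K)

0.745


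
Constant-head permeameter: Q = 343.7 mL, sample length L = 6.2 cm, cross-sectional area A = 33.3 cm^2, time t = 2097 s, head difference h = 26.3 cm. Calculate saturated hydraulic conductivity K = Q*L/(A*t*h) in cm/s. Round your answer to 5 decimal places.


Step 1: K = Q * L / (A * t * h)
Step 2: Numerator = 343.7 * 6.2 = 2130.94
Step 3: Denominator = 33.3 * 2097 * 26.3 = 1836531.63
Step 4: K = 2130.94 / 1836531.63 = 0.00116 cm/s

0.00116


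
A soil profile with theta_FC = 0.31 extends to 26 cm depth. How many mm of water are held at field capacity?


Step 1: Water (mm) = theta_FC * depth (cm) * 10
Step 2: Water = 0.31 * 26 * 10
Step 3: Water = 80.6 mm

80.6


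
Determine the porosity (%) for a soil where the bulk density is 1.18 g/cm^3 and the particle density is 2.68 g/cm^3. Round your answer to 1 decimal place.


Step 1: Formula: n = 100 * (1 - BD / PD)
Step 2: n = 100 * (1 - 1.18 / 2.68)
Step 3: n = 100 * (1 - 0.4403)
Step 4: n = 56.0%

56.0


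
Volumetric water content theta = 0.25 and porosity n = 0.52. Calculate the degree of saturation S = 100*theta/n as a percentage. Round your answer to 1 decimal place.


Step 1: S = 100 * theta_v / n
Step 2: S = 100 * 0.25 / 0.52
Step 3: S = 48.1%

48.1


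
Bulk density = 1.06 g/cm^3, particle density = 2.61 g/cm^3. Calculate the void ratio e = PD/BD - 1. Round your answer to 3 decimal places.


Step 1: e = PD / BD - 1
Step 2: e = 2.61 / 1.06 - 1
Step 3: e = 2.46226 - 1
Step 4: e = 1.462

1.462


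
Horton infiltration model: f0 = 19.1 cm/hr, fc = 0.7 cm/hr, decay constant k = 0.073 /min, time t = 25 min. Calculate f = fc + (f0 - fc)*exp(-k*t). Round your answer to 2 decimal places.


Step 1: f = fc + (f0 - fc) * exp(-k * t)
Step 2: exp(-0.073 * 25) = 0.161218
Step 3: f = 0.7 + (19.1 - 0.7) * 0.161218
Step 4: f = 0.7 + 18.4 * 0.161218
Step 5: f = 3.67 cm/hr

3.67


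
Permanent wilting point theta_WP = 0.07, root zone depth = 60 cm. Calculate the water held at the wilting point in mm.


Step 1: Water (mm) = theta_WP * depth * 10
Step 2: Water = 0.07 * 60 * 10
Step 3: Water = 42.0 mm

42.0


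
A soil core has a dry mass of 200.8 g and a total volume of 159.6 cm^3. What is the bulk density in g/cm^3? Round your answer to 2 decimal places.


Step 1: Identify the formula: BD = dry mass / volume
Step 2: Substitute values: BD = 200.8 / 159.6
Step 3: BD = 1.26 g/cm^3

1.26


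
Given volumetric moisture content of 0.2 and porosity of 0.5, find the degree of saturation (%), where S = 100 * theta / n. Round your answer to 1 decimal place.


Step 1: S = 100 * theta_v / n
Step 2: S = 100 * 0.2 / 0.5
Step 3: S = 40.0%

40.0


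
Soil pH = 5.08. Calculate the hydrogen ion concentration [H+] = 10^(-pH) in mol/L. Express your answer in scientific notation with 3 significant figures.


Step 1: [H+] = 10^(-pH)
Step 2: [H+] = 10^(-5.08)
Step 3: [H+] = 8.32e-06 mol/L

8.32e-06


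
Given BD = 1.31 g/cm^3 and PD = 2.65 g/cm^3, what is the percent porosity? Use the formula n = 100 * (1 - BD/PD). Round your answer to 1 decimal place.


Step 1: Formula: n = 100 * (1 - BD / PD)
Step 2: n = 100 * (1 - 1.31 / 2.65)
Step 3: n = 100 * (1 - 0.49434)
Step 4: n = 50.6%

50.6


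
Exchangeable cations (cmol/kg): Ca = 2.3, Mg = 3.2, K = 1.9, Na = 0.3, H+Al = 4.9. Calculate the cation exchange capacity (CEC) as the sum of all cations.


Step 1: CEC = Ca + Mg + K + Na + (H+Al)
Step 2: CEC = 2.3 + 3.2 + 1.9 + 0.3 + 4.9
Step 3: CEC = 12.6 cmol/kg

12.6


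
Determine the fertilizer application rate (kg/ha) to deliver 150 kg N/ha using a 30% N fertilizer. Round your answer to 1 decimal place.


Step 1: Fertilizer rate = target N / (N content / 100)
Step 2: Rate = 150 / (30 / 100)
Step 3: Rate = 150 / 0.3
Step 4: Rate = 500.0 kg/ha

500.0


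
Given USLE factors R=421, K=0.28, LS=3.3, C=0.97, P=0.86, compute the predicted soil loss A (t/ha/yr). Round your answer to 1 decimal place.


Step 1: A = R * K * LS * C * P
Step 2: R * K = 421 * 0.28 = 117.88
Step 3: (R*K) * LS = 117.88 * 3.3 = 389.004
Step 4: * C * P = 389.004 * 0.97 * 0.86 = 324.5
Step 5: A = 324.5 t/(ha*yr)

324.5


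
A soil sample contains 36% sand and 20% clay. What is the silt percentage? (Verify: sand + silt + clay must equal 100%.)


Step 1: sand + silt + clay = 100%
Step 2: silt = 100 - sand - clay
Step 3: silt = 100 - 36 - 20
Step 4: silt = 44%

44


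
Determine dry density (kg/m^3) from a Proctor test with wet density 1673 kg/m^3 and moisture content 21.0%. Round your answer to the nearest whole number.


Step 1: Dry density = wet density / (1 + w/100)
Step 2: Dry density = 1673 / (1 + 21.0/100)
Step 3: Dry density = 1673 / 1.21
Step 4: Dry density = 1383 kg/m^3

1383


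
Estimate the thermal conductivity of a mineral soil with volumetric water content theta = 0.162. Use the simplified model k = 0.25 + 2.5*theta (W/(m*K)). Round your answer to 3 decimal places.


Step 1: k = 0.25 + 2.5 * theta
Step 2: k = 0.25 + 2.5 * 0.162
Step 3: k = 0.25 + 0.405
Step 4: k = 0.655 W/(m*K)

0.655


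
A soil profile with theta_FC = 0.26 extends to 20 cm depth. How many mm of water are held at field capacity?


Step 1: Water (mm) = theta_FC * depth (cm) * 10
Step 2: Water = 0.26 * 20 * 10
Step 3: Water = 52.0 mm

52.0


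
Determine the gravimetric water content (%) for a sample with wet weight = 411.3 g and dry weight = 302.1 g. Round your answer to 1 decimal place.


Step 1: Water mass = wet - dry = 411.3 - 302.1 = 109.2 g
Step 2: w = 100 * water mass / dry mass
Step 3: w = 100 * 109.2 / 302.1 = 36.1%

36.1


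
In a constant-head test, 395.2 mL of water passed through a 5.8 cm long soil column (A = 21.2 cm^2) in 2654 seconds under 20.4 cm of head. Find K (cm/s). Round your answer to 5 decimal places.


Step 1: K = Q * L / (A * t * h)
Step 2: Numerator = 395.2 * 5.8 = 2292.16
Step 3: Denominator = 21.2 * 2654 * 20.4 = 1147801.92
Step 4: K = 2292.16 / 1147801.92 = 0.002 cm/s

0.002


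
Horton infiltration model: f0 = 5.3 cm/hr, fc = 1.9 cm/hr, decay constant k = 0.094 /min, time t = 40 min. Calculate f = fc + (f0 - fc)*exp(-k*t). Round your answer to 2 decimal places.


Step 1: f = fc + (f0 - fc) * exp(-k * t)
Step 2: exp(-0.094 * 40) = 0.023284
Step 3: f = 1.9 + (5.3 - 1.9) * 0.023284
Step 4: f = 1.9 + 3.4 * 0.023284
Step 5: f = 1.98 cm/hr

1.98


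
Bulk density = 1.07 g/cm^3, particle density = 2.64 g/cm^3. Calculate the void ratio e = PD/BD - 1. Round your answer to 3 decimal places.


Step 1: e = PD / BD - 1
Step 2: e = 2.64 / 1.07 - 1
Step 3: e = 2.46729 - 1
Step 4: e = 1.467

1.467


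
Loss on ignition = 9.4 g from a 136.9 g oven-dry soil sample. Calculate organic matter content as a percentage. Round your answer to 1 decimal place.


Step 1: OM% = 100 * LOI / sample mass
Step 2: OM = 100 * 9.4 / 136.9
Step 3: OM = 6.9%

6.9


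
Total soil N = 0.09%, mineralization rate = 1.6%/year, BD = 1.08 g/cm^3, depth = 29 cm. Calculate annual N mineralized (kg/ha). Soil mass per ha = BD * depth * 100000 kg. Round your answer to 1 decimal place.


Step 1: Soil mass per ha = BD * depth * 100000 = 1.08 * 29 * 100000 = 3132000 kg
Step 2: Total N pool = soil mass * N%/100 = 3132000 * 0.09/100 = 2818.8 kg/ha
Step 3: N mineralized = N pool * rate%/100 = 2818.8 * 1.6/100 = 45.1 kg/ha/yr

45.1


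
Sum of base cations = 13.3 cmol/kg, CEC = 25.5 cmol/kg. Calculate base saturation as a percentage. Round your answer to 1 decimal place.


Step 1: BS = 100 * (sum of bases) / CEC
Step 2: BS = 100 * 13.3 / 25.5
Step 3: BS = 52.2%

52.2


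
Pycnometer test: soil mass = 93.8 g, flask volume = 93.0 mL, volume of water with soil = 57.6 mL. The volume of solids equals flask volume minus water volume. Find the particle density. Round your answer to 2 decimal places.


Step 1: Volume of solids = flask volume - water volume with soil
Step 2: V_solids = 93.0 - 57.6 = 35.4 mL
Step 3: Particle density = mass / V_solids = 93.8 / 35.4 = 2.65 g/cm^3

2.65


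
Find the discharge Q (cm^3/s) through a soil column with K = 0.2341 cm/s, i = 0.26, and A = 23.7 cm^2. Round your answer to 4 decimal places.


Step 1: Apply Darcy's law: Q = K * i * A
Step 2: Q = 0.2341 * 0.26 * 23.7
Step 3: Q = 1.4425 cm^3/s

1.4425


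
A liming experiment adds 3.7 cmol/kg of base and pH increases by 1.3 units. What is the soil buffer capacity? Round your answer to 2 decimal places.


Step 1: BC = change in base / change in pH
Step 2: BC = 3.7 / 1.3
Step 3: BC = 2.85 cmol/(kg*pH unit)

2.85


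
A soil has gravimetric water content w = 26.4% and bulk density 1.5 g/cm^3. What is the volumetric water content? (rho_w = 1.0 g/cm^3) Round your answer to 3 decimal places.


Step 1: theta = (w / 100) * BD / rho_w
Step 2: theta = (26.4 / 100) * 1.5 / 1.0
Step 3: theta = 0.264 * 1.5
Step 4: theta = 0.396

0.396


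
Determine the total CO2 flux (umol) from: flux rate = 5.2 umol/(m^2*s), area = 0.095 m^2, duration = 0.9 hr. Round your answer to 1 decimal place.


Step 1: Convert time to seconds: 0.9 hr * 3600 = 3240.0 s
Step 2: Total = flux * area * time_s
Step 3: Total = 5.2 * 0.095 * 3240.0
Step 4: Total = 1600.6 umol

1600.6


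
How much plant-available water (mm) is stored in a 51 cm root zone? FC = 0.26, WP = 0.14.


Step 1: Available water = (FC - WP) * depth * 10
Step 2: AW = (0.26 - 0.14) * 51 * 10
Step 3: AW = 0.12 * 51 * 10
Step 4: AW = 61.2 mm

61.2


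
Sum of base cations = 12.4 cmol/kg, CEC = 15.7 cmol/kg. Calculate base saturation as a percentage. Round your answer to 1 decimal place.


Step 1: BS = 100 * (sum of bases) / CEC
Step 2: BS = 100 * 12.4 / 15.7
Step 3: BS = 79.0%

79.0


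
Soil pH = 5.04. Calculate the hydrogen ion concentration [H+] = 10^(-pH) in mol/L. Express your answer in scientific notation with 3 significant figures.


Step 1: [H+] = 10^(-pH)
Step 2: [H+] = 10^(-5.04)
Step 3: [H+] = 9.12e-06 mol/L

9.12e-06


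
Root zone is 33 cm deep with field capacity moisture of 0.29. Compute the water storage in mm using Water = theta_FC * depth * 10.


Step 1: Water (mm) = theta_FC * depth (cm) * 10
Step 2: Water = 0.29 * 33 * 10
Step 3: Water = 95.7 mm

95.7


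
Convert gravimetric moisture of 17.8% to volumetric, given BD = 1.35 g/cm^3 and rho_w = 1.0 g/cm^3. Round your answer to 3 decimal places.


Step 1: theta = (w / 100) * BD / rho_w
Step 2: theta = (17.8 / 100) * 1.35 / 1.0
Step 3: theta = 0.178 * 1.35
Step 4: theta = 0.24

0.24


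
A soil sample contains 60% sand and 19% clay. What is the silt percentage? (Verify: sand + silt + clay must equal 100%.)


Step 1: sand + silt + clay = 100%
Step 2: silt = 100 - sand - clay
Step 3: silt = 100 - 60 - 19
Step 4: silt = 21%

21


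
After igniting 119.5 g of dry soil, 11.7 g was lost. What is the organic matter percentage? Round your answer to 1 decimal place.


Step 1: OM% = 100 * LOI / sample mass
Step 2: OM = 100 * 11.7 / 119.5
Step 3: OM = 9.8%

9.8


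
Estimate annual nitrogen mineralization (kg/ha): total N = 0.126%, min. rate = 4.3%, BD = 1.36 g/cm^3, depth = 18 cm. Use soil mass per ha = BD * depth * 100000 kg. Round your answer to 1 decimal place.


Step 1: Soil mass per ha = BD * depth * 100000 = 1.36 * 18 * 100000 = 2448000 kg
Step 2: Total N pool = soil mass * N%/100 = 2448000 * 0.126/100 = 3084.48 kg/ha
Step 3: N mineralized = N pool * rate%/100 = 3084.48 * 4.3/100 = 132.6 kg/ha/yr

132.6


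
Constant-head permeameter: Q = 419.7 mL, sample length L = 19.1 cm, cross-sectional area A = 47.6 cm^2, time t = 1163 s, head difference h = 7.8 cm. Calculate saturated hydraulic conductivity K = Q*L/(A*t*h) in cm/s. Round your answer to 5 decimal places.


Step 1: K = Q * L / (A * t * h)
Step 2: Numerator = 419.7 * 19.1 = 8016.27
Step 3: Denominator = 47.6 * 1163 * 7.8 = 431798.64
Step 4: K = 8016.27 / 431798.64 = 0.01856 cm/s

0.01856


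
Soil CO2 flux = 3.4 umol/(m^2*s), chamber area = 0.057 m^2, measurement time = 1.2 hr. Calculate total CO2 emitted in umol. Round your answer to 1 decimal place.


Step 1: Convert time to seconds: 1.2 hr * 3600 = 4320.0 s
Step 2: Total = flux * area * time_s
Step 3: Total = 3.4 * 0.057 * 4320.0
Step 4: Total = 837.2 umol

837.2


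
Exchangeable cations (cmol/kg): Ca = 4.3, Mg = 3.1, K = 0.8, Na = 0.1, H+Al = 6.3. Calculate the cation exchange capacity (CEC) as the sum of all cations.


Step 1: CEC = Ca + Mg + K + Na + (H+Al)
Step 2: CEC = 4.3 + 3.1 + 0.8 + 0.1 + 6.3
Step 3: CEC = 14.6 cmol/kg

14.6


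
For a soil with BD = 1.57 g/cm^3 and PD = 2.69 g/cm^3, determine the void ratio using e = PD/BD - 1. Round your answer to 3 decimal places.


Step 1: e = PD / BD - 1
Step 2: e = 2.69 / 1.57 - 1
Step 3: e = 1.71338 - 1
Step 4: e = 0.713

0.713


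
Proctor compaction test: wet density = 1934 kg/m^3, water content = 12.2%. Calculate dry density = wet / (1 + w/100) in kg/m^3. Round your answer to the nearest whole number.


Step 1: Dry density = wet density / (1 + w/100)
Step 2: Dry density = 1934 / (1 + 12.2/100)
Step 3: Dry density = 1934 / 1.122
Step 4: Dry density = 1724 kg/m^3

1724


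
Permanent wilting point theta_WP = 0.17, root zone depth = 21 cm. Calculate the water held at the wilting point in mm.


Step 1: Water (mm) = theta_WP * depth * 10
Step 2: Water = 0.17 * 21 * 10
Step 3: Water = 35.7 mm

35.7


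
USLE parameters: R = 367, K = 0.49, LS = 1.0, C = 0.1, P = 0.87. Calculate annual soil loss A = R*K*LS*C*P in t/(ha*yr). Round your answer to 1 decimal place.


Step 1: A = R * K * LS * C * P
Step 2: R * K = 367 * 0.49 = 179.83
Step 3: (R*K) * LS = 179.83 * 1.0 = 179.83
Step 4: * C * P = 179.83 * 0.1 * 0.87 = 15.6
Step 5: A = 15.6 t/(ha*yr)

15.6


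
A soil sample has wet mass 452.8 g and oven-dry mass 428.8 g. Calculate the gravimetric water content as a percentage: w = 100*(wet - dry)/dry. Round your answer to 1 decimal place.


Step 1: Water mass = wet - dry = 452.8 - 428.8 = 24.0 g
Step 2: w = 100 * water mass / dry mass
Step 3: w = 100 * 24.0 / 428.8 = 5.6%

5.6


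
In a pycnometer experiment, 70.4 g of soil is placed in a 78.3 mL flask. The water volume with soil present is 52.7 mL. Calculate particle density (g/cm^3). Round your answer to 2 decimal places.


Step 1: Volume of solids = flask volume - water volume with soil
Step 2: V_solids = 78.3 - 52.7 = 25.6 mL
Step 3: Particle density = mass / V_solids = 70.4 / 25.6 = 2.75 g/cm^3

2.75


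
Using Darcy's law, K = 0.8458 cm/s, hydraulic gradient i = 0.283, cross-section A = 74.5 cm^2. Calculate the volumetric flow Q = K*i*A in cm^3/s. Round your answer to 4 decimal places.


Step 1: Apply Darcy's law: Q = K * i * A
Step 2: Q = 0.8458 * 0.283 * 74.5
Step 3: Q = 17.8324 cm^3/s

17.8324


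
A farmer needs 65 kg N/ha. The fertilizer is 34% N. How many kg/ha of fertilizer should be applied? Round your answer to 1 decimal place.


Step 1: Fertilizer rate = target N / (N content / 100)
Step 2: Rate = 65 / (34 / 100)
Step 3: Rate = 65 / 0.34
Step 4: Rate = 191.2 kg/ha

191.2


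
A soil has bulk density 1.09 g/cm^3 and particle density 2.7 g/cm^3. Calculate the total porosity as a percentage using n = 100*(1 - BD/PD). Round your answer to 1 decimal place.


Step 1: Formula: n = 100 * (1 - BD / PD)
Step 2: n = 100 * (1 - 1.09 / 2.7)
Step 3: n = 100 * (1 - 0.4037)
Step 4: n = 59.6%

59.6


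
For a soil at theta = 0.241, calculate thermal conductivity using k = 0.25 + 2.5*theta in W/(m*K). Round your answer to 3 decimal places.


Step 1: k = 0.25 + 2.5 * theta
Step 2: k = 0.25 + 2.5 * 0.241
Step 3: k = 0.25 + 0.603
Step 4: k = 0.853 W/(m*K)

0.853


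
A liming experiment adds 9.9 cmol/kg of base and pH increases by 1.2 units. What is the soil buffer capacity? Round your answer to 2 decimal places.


Step 1: BC = change in base / change in pH
Step 2: BC = 9.9 / 1.2
Step 3: BC = 8.25 cmol/(kg*pH unit)

8.25


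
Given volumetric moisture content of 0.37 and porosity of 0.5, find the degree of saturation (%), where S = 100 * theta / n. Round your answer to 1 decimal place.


Step 1: S = 100 * theta_v / n
Step 2: S = 100 * 0.37 / 0.5
Step 3: S = 74.0%

74.0


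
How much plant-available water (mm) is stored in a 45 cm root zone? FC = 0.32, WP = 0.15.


Step 1: Available water = (FC - WP) * depth * 10
Step 2: AW = (0.32 - 0.15) * 45 * 10
Step 3: AW = 0.17 * 45 * 10
Step 4: AW = 76.5 mm

76.5


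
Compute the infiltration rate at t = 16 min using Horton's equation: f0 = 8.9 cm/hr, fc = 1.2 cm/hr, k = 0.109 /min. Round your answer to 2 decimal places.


Step 1: f = fc + (f0 - fc) * exp(-k * t)
Step 2: exp(-0.109 * 16) = 0.17482
Step 3: f = 1.2 + (8.9 - 1.2) * 0.17482
Step 4: f = 1.2 + 7.7 * 0.17482
Step 5: f = 2.55 cm/hr

2.55


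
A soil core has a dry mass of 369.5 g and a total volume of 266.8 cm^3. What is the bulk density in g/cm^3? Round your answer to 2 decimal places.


Step 1: Identify the formula: BD = dry mass / volume
Step 2: Substitute values: BD = 369.5 / 266.8
Step 3: BD = 1.38 g/cm^3

1.38


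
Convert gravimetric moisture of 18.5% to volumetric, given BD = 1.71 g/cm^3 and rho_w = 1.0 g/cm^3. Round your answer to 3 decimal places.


Step 1: theta = (w / 100) * BD / rho_w
Step 2: theta = (18.5 / 100) * 1.71 / 1.0
Step 3: theta = 0.185 * 1.71
Step 4: theta = 0.316

0.316
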